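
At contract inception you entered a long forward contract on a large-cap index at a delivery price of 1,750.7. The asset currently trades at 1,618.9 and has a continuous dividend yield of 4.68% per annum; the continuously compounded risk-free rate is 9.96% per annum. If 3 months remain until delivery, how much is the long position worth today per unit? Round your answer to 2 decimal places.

-107.58

Current fair forward for the remaining 3 months: F = S·e^((r − q)·T), (r − q) = 0.0996 − 0.0468 = 0.0528
F = 1618.9 · e^(0.0528 × 3/12) = 1618.9 × 1.01328750 = 1640.4111
Value of long forward = (F − K)·e^(−rT) = (1640.4111 − 1750.7) · e^(−0.0996·3/12)
= -110.2889 × 0.97540745 = -107.58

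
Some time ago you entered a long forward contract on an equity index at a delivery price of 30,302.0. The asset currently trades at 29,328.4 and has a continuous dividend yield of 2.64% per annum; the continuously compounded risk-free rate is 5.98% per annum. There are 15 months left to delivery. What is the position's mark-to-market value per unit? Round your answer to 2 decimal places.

256.85

Current fair forward for the remaining 15 months: F = S·e^((r − q)·T), (r − q) = 0.0598 − 0.0264 = 0.0334
F = 29328.4 · e^(0.0334 × 15/12) = 29328.4 × 1.04263379 = 30578.7808
Value of long forward = (F − K)·e^(−rT) = (30578.7808 − 30302.0) · e^(−0.0598·15/12)
= 276.7808 × 0.92797545 = 256.85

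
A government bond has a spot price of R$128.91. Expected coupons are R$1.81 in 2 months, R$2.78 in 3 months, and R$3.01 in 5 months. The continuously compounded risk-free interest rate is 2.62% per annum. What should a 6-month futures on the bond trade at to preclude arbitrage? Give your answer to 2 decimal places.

R$122.97

PV(coupons) I = 1.81·e^(−0.0262·2/12) + 2.78·e^(−0.0262·3/12) + 3.01·e^(−0.0262·5/12)
I = 1.8021 + 2.7619 + 2.9773 = 7.5413
F = (S − I)·e^(rT) = (128.91 − 7.5413) · e^(0.0262·6/12)
= 121.3687 · e^0.013100 = 121.3687 × 1.013186 = R$122.97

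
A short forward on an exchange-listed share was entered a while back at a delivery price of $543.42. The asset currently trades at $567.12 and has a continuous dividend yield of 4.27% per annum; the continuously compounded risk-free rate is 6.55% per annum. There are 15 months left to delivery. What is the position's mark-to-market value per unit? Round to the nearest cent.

-$36.94

Current fair forward for the remaining 15 months: F = S·e^((r − q)·T), (r − q) = 0.0655 − 0.0427 = 0.0228
F = 567.12 · e^(0.0228 × 15/12) = 567.12 × 1.028910 = 583.5154
Value of long forward = (F − K)·e^(−rT) = (583.5154 − 543.42) · e^(−0.0655·15/12)
= 40.0954 × 0.921387 = 36.94
Short position value = −(long value) = -$36.94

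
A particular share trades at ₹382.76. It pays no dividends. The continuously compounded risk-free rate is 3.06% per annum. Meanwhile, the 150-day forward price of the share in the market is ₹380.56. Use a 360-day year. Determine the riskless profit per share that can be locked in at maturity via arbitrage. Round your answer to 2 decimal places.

Fair forward: F* = S·e^(carry·T), with carry = r = 0.0306
F* = 382.76 · e^(0.0306 × 150/360) = 382.76 · e^0.012750 = 382.76 × 1.012832 = ₹387.6716
Market ₹380.56 < fair ₹387.6716: forward underpriced → reverse cash-and-carry (short spot, go long the forward).
At maturity, profit = |F_mkt − F*| = |380.56 − 387.6716| = ₹7.11 per share

₹7.11 per share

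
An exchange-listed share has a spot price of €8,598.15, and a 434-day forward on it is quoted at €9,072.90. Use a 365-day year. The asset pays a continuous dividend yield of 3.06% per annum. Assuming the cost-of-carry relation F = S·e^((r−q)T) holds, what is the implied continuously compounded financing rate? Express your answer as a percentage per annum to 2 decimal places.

7.58%

From F = S·e^((r−q)T): (r − q) = ln(F/S)/T
ln(9072.90/8598.15) = ln(1.055215) = 0.053745
(r − q) = 0.053745 / (434/365) = 0.045200
r = ln(F/S)/T + q = 0.045200 + 0.0306 = 0.075800
r = 7.58%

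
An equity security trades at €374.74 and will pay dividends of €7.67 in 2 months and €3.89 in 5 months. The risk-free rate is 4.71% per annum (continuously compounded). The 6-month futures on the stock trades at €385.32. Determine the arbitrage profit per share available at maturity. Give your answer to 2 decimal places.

€13.35 per share

PV(dividends) I = 7.67·e^(−0.0471·2/12) + 3.89·e^(−0.0471·5/12) = 11.4244
Fair futures F* = (S − I)·e^(rT) = (374.74 − 11.4244)·e^0.023550 = 363.3156 × 1.023829 = 371.9730
Market €385.32 > fair 371.9730: forward overpriced → cash-and-carry (borrow at r, buy the stock and collect the dividends, short the forward).
Profit at T = |F_mkt − F*| = |385.32 − 371.9730| = €13.35 per share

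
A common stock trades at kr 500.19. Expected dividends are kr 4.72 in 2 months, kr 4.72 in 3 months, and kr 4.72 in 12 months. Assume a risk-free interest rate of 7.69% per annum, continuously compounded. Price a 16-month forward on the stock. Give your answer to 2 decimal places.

kr 539.06

PV(dividends) I = 4.72·e^(−0.0769·2/12) + 4.72·e^(−0.0769·3/12) + 4.72·e^(−0.0769·12/12)
I = 4.6599 + 4.6301 + 4.3706 = 13.6606
F = (S − I)·e^(rT) = (500.19 − 13.6606) · e^(0.0769·16/12)
= 486.5294 · e^0.102533 = 486.5294 × 1.107974 = kr 539.06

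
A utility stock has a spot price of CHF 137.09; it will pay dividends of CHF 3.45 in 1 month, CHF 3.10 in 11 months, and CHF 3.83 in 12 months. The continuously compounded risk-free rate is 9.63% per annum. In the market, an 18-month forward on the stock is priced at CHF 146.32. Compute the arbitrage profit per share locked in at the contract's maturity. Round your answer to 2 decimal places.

CHF 0.82 per share

PV(dividends) I = 3.45·e^(−0.0963·1/12) + 3.10·e^(−0.0963·11/12) + 3.83·e^(−0.0963·12/12) = 9.7389
Fair forward F* = (S − I)·e^(rT) = (137.09 − 9.7389)·e^0.144450 = 127.3511 × 1.155404 = 147.1420
Market CHF 146.32 < fair 147.1420: forward underpriced → reverse cash-and-carry (short the stock, invest proceeds at r, pay the dividends, go long the forward).
Profit at T = |F_mkt − F*| = |146.32 − 147.1420| = CHF 0.82 per share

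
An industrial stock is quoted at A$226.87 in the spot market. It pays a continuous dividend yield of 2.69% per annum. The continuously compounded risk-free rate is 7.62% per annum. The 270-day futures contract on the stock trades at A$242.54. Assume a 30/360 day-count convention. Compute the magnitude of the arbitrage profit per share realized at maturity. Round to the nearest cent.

A$7.12 per share

Fair futures: F* = S·e^(carry·T), with carry = (r − q) = 0.0762 − 0.0269 = 0.0493
F* = 226.87 · e^(0.0493 × 270/360) = 226.87 · e^0.036975 = 226.87 × 1.037667 = A$235.4155
Market A$242.54 > fair A$235.4155: forward overpriced → cash-and-carry (buy spot, short the forward).
At maturity, profit = |F_mkt − F*| = |242.54 − 235.4155| = A$7.12 per share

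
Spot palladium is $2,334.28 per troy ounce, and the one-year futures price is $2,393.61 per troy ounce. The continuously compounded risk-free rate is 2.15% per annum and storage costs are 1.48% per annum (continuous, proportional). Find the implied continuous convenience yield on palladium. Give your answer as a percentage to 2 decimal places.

1.12%

F = S·e^((r+u−y)T) ⇒ (r+u−y) = ln(F/S)/T
ln(2393.61/2334.28) = 0.025099; /T ⇒ 0.025099
y = r + u − ln(F/S)/T = 0.0215 + 0.0148 − 0.025099 = 0.011201
y = 1.12%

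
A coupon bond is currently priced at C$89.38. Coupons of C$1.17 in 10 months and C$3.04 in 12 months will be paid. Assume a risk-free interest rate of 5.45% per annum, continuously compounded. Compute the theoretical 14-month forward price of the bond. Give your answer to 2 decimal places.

PV(coupons) I = 1.17·e^(−0.0545·10/12) + 3.04·e^(−0.0545·12/12)
I = 1.1181 + 2.8788 = 3.9969
F = (S − I)·e^(rT) = (89.38 − 3.9969) · e^(0.0545·14/12)
= 85.3831 · e^0.063583 = 85.3831 × 1.065648 = C$90.99

C$90.99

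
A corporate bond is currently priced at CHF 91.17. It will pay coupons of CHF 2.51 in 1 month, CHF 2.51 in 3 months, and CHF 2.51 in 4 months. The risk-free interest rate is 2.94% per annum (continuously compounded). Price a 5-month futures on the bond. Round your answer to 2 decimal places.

CHF 84.72

PV(coupons) I = 2.51·e^(−0.0294·1/12) + 2.51·e^(−0.0294·3/12) + 2.51·e^(−0.0294·4/12)
I = 2.5039 + 2.4916 + 2.4855 = 7.4810
F = (S − I)·e^(rT) = (91.17 − 7.4810) · e^(0.0294·5/12)
= 83.6890 · e^0.012250 = 83.6890 × 1.012325 = CHF 84.72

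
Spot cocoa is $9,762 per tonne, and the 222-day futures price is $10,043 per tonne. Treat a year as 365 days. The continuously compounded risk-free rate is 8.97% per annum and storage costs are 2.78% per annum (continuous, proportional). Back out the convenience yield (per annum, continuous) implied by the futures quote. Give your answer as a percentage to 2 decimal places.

F = S·e^((r+u−y)T) ⇒ (r+u−y) = ln(F/S)/T
ln(10043/9762) = 0.028379; /T ⇒ 0.046659
y = r + u − ln(F/S)/T = 0.0897 + 0.0278 − 0.046659 = 0.070841
y = 7.08%

7.08%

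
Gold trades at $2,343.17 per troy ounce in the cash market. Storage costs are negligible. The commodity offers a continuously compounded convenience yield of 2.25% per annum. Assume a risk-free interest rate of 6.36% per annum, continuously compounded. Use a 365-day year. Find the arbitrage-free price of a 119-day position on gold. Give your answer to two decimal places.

$2,374.78 per troy ounce

Net carry = r + u − y = 0.0636 + 0.0000 − 0.0225 = 0.0411
F = S·e^((r+u−y)T) = 2343.17 · e^(0.0411 × 119/365) = 2343.17 · e^0.01339973
= 2343.17 × 1.01348991 = $2,374.78 per troy ounce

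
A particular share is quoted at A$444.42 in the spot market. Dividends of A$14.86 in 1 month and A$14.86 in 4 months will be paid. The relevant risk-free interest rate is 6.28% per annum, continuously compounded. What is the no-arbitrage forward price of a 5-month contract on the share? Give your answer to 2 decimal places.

PV(dividends) I = 14.86·e^(−0.0628·1/12) + 14.86·e^(−0.0628·4/12)
I = 14.7824 + 14.5522 = 29.3346
F = (S − I)·e^(rT) = (444.42 − 29.3346) · e^(0.0628·5/12)
= 415.0854 · e^0.026167 = 415.0854 × 1.026512 = A$426.09

A$426.09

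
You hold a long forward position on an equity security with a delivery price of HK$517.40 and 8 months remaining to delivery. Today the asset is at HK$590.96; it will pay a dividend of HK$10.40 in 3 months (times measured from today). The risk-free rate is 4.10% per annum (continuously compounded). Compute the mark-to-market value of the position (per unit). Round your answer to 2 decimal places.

PV(remaining dividends) I = 10.40·e^(−0.0410·3/12) = 10.2939
Current forward F = (S − I)·e^(rT) = (590.96 − 10.2939)·e^(0.0410·8/12) = 580.6661 × 1.027710 = 596.7564
Value (long) = (F − K)·e^(−rT) = (596.7564 − 517.40) × 0.973037 = 77.2167
Value = HK$77.22

HK$77.22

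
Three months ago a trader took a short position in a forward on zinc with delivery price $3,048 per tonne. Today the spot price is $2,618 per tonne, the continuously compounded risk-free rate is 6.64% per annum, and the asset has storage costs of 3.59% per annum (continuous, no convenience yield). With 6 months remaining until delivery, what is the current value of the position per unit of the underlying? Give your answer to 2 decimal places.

$283.05 per tonne

Current fair forward for the remaining 6 months: F = S·e^((r + u)·T), (r + u) = 0.0664 + 0.0359 = 0.1023
F = 2618 · e^(0.1023 × 6/12) = 2618 × 1.05248075 = 2755.3946
Value of long forward = (F − K)·e^(−rT) = (2755.3946 − 3048) · e^(−0.0664·6/12)
= -292.6054 × 0.96734507 = -283.05
Short position value = −(long value) = $283.05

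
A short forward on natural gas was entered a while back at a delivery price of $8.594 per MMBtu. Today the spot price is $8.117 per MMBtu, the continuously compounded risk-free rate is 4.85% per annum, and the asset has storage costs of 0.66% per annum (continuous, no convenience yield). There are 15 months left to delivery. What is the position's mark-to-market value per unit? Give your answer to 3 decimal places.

Current fair forward for the remaining 15 months: F = S·e^((r + u)·T), (r + u) = 0.0485 + 0.0066 = 0.0551
F = 8.117 · e^(0.0551 × 15/12) = 8.117 × 1.071302 = 8.6958
Value of long forward = (F − K)·e^(−rT) = (8.6958 − 8.594) · e^(−0.0485·15/12)
= 0.1018 × 0.941176 = 0.096
Short position value = −(long value) = -$0.096

-$0.096 per MMBtu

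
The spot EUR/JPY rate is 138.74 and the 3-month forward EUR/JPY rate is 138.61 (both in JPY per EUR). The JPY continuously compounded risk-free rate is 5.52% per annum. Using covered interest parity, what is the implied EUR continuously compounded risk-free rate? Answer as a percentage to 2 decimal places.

5.89%

F = S·e^((r_JPY − r_EUR)T) ⇒ r_EUR = r_JPY − ln(F/S)/T
ln(138.61/138.74) = -0.000937; /(3/12) = -0.003748
r_EUR = 0.0552 + 0.003748 = 0.058948
r_EUR = 5.89%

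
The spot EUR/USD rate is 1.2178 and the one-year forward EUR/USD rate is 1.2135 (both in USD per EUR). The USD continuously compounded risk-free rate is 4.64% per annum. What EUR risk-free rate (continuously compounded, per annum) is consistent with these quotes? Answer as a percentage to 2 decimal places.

F = S·e^((r_USD − r_EUR)T) ⇒ r_EUR = r_USD − ln(F/S)/T
ln(1.2135/1.2178) = -0.003537; /(12/12) = -0.003537
r_EUR = 0.0464 + 0.003537 = 0.049937
r_EUR = 4.99%

4.99%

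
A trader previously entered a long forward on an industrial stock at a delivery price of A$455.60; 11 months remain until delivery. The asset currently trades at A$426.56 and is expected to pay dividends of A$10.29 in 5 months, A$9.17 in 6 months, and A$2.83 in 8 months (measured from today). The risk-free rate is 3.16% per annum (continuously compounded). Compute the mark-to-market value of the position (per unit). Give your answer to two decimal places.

-A$37.98

PV(remaining dividends) I = 10.29·e^(−0.0316·5/12) + 9.17·e^(−0.0316·6/12) + 2.83·e^(−0.0316·8/12) = 21.9527
Current forward F = (S − I)·e^(rT) = (426.56 − 21.9527)·e^(0.0316·11/12) = 404.6073 × 1.029390 = 416.4987
Value (long) = (F − K)·e^(−rT) = (416.4987 − 455.60) × 0.971449 = -37.9849
Value = -A$37.98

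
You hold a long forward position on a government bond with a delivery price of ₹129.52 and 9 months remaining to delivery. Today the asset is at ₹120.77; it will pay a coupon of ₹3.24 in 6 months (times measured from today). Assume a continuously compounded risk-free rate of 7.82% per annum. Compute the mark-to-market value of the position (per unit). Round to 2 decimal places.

PV(remaining coupons) I = 3.24·e^(−0.0782·6/12) = 3.1158
Current forward F = (S − I)·e^(rT) = (120.77 − 3.1158)·e^(0.0782·9/12) = 117.6542 × 1.060404 = 124.7610
Value (long) = (F − K)·e^(−rT) = (124.7610 − 129.52) × 0.943037 = -4.4879
Value = -₹4.49

-₹4.49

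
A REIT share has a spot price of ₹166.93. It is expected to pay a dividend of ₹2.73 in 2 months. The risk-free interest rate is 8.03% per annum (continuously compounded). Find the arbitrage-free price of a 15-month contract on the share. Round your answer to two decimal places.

₹181.58

PV(dividends) I = 2.73·e^(−0.0803·2/12)
I = 2.6937
F = (S − I)·e^(rT) = (166.93 − 2.6937) · e^(0.0803·15/12)
= 164.2363 · e^0.100375 = 164.2363 × 1.105585 = ₹181.58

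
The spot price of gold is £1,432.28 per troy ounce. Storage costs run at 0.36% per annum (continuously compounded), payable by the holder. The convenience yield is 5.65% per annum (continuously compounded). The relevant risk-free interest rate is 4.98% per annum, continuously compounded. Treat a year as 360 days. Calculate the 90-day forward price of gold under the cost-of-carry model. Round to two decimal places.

£1,431.17 per troy ounce

Net carry = r + u − y = 0.0498 + 0.0036 − 0.0565 = -0.0031
F = S·e^((r+u−y)T) = 1432.28 · e^(-0.0031 × 90/360) = 1432.28 · e^-0.00077500
= 1432.28 × 0.99922530 = £1,431.17 per troy ounce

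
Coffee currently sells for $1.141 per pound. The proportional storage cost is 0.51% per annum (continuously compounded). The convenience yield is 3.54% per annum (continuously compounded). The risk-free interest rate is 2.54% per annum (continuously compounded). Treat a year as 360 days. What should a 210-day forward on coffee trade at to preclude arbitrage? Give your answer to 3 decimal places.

$1.138 per pound

Net carry = r + u − y = 0.0254 + 0.0051 − 0.0354 = -0.0049
F = S·e^((r+u−y)T) = 1.141 · e^(-0.0049 × 210/360) = 1.141 · e^-0.002858
= 1.141 × 0.997146 = $1.138 per pound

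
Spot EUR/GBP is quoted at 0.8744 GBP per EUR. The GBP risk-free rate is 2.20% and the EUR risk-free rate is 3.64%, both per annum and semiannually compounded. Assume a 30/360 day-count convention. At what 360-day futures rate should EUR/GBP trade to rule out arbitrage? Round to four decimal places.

0.8621

By covered interest parity, F = S · (1+r_GBP/2)^(2T) / (1+r_EUR/2)^(2T)
= 0.8744 × 1.022121 / 1.036731 = 0.8744 × 0.985908
F = 0.8621 GBP per EUR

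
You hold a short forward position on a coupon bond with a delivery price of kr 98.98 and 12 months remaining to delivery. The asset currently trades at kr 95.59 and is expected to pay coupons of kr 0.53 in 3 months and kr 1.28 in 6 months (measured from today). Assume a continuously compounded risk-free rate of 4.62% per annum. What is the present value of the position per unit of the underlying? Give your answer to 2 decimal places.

PV(remaining coupons) I = 0.53·e^(−0.0462·3/12) + 1.28·e^(−0.0462·6/12) = 1.7747
Current forward F = (S − I)·e^(rT) = (95.59 − 1.7747)·e^(0.0462·12/12) = 93.8153 × 1.047284 = 98.2513
Value (long) = (F − K)·e^(−rT) = (98.2513 − 98.98) × 0.954851 = -0.6958
Short position value = −(long value) = kr 0.70

kr 0.70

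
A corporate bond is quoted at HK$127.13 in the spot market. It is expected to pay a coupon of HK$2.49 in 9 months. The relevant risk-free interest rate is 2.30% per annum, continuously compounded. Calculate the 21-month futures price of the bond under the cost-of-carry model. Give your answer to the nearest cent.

PV(coupons) I = 2.49·e^(−0.0230·9/12)
I = 2.4474
F = (S − I)·e^(rT) = (127.13 − 2.4474) · e^(0.0230·21/12)
= 124.6826 · e^0.040250 = 124.6826 × 1.041071 = HK$129.80

HK$129.80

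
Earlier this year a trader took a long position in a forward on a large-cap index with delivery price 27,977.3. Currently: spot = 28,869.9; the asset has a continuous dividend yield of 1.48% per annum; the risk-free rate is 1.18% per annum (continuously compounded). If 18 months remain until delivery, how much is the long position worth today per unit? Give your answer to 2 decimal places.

Current fair forward for the remaining 18 months: F = S·e^((r − q)·T), (r − q) = 0.0118 − 0.0148 = -0.0030
F = 28869.9 · e^(-0.0030 × 18/12) = 28869.9 × 0.99551011 = 28740.2773
Value of long forward = (F − K)·e^(−rT) = (28740.2773 − 27977.3) · e^(−0.0118·18/12)
= 762.9773 × 0.98245572 = 749.59

749.59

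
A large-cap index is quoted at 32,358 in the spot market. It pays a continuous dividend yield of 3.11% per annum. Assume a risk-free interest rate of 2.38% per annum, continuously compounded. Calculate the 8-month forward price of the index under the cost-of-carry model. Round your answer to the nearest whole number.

F = S·e^((r − q)T) = 32358 · e^((0.0238 − 0.0311) × 8/12)
= 32358 · e^-0.004867 = 32358 × 0.995145
F = 32,201

32,201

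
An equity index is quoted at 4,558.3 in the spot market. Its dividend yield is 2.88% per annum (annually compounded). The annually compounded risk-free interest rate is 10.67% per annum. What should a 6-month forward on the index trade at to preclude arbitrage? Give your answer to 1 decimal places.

4,727.7

F = S · (1+r)^T / (1+q)^T
= 4558.3 × 1.051998 / 1.014298 = 4558.3 × 1.037169
F = 4,727.7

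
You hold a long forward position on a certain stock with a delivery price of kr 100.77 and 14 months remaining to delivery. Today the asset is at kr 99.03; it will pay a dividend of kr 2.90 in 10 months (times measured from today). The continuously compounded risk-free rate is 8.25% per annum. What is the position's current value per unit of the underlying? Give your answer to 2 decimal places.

PV(remaining dividends) I = 2.90·e^(−0.0825·10/12) = 2.7073
Current forward F = (S − I)·e^(rT) = (99.03 − 2.7073)·e^(0.0825·14/12) = 96.3227 × 1.101034 = 106.0546
Value (long) = (F − K)·e^(−rT) = (106.0546 − 100.77) × 0.908237 = 4.7997
Value = kr 4.80

kr 4.80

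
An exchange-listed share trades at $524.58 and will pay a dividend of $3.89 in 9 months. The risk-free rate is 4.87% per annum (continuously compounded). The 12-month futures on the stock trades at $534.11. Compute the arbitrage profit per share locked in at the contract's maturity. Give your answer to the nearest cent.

$12.71 per share

PV(dividends) I = 3.89·e^(−0.0487·9/12) = 3.7505
Fair futures F* = (S − I)·e^(rT) = (524.58 − 3.7505)·e^0.048700 = 520.8295 × 1.049905 = 546.8215
Market $534.11 < fair 546.8215: forward underpriced → reverse cash-and-carry (short the stock, invest proceeds at r, pay the dividends, go long the forward).
Profit at T = |F_mkt − F*| = |534.11 − 546.8215| = $12.71 per share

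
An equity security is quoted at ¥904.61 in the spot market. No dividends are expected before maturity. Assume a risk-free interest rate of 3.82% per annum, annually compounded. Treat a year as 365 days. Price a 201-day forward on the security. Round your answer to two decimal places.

¥923.48

F = S · (1+r)^T
= 904.61 × 1.020859
F = ¥923.48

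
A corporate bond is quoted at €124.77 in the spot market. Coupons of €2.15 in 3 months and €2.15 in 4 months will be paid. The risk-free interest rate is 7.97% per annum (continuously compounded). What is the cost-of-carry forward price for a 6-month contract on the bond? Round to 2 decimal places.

€125.47

PV(coupons) I = 2.15·e^(−0.0797·3/12) + 2.15·e^(−0.0797·4/12)
I = 2.1076 + 2.0936 = 4.2012
F = (S − I)·e^(rT) = (124.77 − 4.2012) · e^(0.0797·6/12)
= 120.5688 · e^0.039850 = 120.5688 × 1.040655 = €125.47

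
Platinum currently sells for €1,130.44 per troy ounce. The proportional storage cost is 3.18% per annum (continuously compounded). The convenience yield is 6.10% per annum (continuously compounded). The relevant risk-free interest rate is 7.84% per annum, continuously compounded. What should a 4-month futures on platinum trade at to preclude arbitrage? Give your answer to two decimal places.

Net carry = r + u − y = 0.0784 + 0.0318 − 0.0610 = 0.0492
F = S·e^((r+u−y)T) = 1130.44 · e^(0.0492 × 4/12) = 1130.44 · e^0.01640000
= 1130.44 × 1.01653522 = €1,149.13 per troy ounce

€1,149.13 per troy ounce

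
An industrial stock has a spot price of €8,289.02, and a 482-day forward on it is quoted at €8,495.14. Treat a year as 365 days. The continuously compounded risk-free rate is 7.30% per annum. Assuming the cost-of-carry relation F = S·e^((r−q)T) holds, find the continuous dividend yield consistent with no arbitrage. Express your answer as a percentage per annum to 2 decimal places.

From F = S·e^((r−q)T): (r − q) = ln(F/S)/T
ln(8495.14/8289.02) = ln(1.024867) = 0.024563
(r − q) = 0.024563 / (482/365) = 0.018601
q = r − ln(F/S)/T = 0.0730 − 0.018601 = 0.054399
q = 5.44%

5.44%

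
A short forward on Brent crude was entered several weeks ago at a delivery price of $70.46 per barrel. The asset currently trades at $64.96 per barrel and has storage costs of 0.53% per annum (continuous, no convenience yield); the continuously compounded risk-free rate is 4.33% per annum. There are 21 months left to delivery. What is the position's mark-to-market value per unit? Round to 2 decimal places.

-$0.25 per barrel

Current fair forward for the remaining 21 months: F = S·e^((r + u)·T), (r + u) = 0.0433 + 0.0053 = 0.0486
F = 64.96 · e^(0.0486 × 21/12) = 64.96 × 1.088772 = 70.7266
Value of long forward = (F − K)·e^(−rT) = (70.7266 − 70.46) · e^(−0.0433·21/12)
= 0.2666 × 0.927025 = 0.25
Short position value = −(long value) = -$0.25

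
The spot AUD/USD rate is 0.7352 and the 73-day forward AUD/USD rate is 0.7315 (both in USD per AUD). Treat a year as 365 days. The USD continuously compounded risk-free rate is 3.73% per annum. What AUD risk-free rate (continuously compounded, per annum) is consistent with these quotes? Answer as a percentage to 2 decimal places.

F = S·e^((r_USD − r_AUD)T) ⇒ r_AUD = r_USD − ln(F/S)/T
ln(0.7315/0.7352) = -0.005045; /(73/365) = -0.025225
r_AUD = 0.0373 + 0.025225 = 0.062525
r_AUD = 6.25%

6.25%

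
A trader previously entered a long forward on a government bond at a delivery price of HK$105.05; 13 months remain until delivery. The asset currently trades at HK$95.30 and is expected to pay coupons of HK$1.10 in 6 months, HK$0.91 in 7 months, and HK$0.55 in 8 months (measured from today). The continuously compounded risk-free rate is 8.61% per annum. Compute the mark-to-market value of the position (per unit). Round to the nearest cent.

-HK$2.83

PV(remaining coupons) I = 1.10·e^(−0.0861·6/12) + 0.91·e^(−0.0861·7/12) + 0.55·e^(−0.0861·8/12) = 2.4384
Current forward F = (S − I)·e^(rT) = (95.30 − 2.4384)·e^(0.0861·13/12) = 92.8616 × 1.097764 = 101.9401
Value (long) = (F − K)·e^(−rT) = (101.9401 − 105.05) × 0.910943 = -2.8329
Value = -HK$2.83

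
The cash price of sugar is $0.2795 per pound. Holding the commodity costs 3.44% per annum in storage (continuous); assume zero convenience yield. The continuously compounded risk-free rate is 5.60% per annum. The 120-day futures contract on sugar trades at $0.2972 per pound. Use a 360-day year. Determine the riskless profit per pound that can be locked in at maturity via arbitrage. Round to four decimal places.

Fair futures: F* = S·e^(carry·T), with carry = (r + u) = 0.0560 + 0.0344 = 0.0904
F* = 0.2795 · e^(0.0904 × 120/360) = 0.2795 · e^0.030133 = 0.2795 × 1.030592 = $0.2881
Market $0.2972 > fair $0.2881: forward overpriced → cash-and-carry (buy spot, short the forward).
At maturity, profit = |F_mkt − F*| = |0.2972 − 0.2881| = $0.0091 per pound

$0.0091 per pound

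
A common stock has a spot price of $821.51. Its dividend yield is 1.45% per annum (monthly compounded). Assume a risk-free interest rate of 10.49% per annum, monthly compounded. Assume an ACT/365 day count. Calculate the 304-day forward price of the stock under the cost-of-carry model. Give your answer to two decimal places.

F = S · (1+r/12)^(12T) / (1+q/12)^(12T)
= 821.51 × 1.090885 / 1.012143 = 821.51 × 1.077797
F = $885.42

$885.42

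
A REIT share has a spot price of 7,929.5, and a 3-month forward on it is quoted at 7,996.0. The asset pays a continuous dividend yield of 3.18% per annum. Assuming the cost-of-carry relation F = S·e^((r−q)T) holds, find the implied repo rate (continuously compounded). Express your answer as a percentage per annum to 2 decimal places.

6.52%

From F = S·e^((r−q)T): (r − q) = ln(F/S)/T
ln(7996.0/7929.5) = ln(1.008386) = 0.008351
(r − q) = 0.008351 / (3/12) = 0.033404
r = ln(F/S)/T + q = 0.033404 + 0.0318 = 0.065204
r = 6.52%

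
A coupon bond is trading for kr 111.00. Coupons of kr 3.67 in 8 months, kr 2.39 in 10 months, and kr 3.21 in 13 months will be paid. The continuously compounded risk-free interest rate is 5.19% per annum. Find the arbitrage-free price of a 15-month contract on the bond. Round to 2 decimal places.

PV(coupons) I = 3.67·e^(−0.0519·8/12) + 2.39·e^(−0.0519·10/12) + 3.21·e^(−0.0519·13/12)
I = 3.5452 + 2.2888 + 3.0345 = 8.8685
F = (S − I)·e^(rT) = (111.00 − 8.8685) · e^(0.0519·15/12)
= 102.1315 · e^0.064875 = 102.1315 × 1.067026 = kr 108.98

kr 108.98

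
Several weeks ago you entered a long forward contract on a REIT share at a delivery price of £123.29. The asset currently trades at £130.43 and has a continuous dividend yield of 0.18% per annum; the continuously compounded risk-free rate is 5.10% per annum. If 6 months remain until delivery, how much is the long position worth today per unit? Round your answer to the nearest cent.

£10.13

Current fair forward for the remaining 6 months: F = S·e^((r − q)·T), (r − q) = 0.0510 − 0.0018 = 0.0492
F = 130.43 · e^(0.0492 × 6/12) = 130.43 × 1.024905 = 133.6784
Value of long forward = (F − K)·e^(−rT) = (133.6784 − 123.29) · e^(−0.0510·6/12)
= 10.3884 × 0.974822 = 10.13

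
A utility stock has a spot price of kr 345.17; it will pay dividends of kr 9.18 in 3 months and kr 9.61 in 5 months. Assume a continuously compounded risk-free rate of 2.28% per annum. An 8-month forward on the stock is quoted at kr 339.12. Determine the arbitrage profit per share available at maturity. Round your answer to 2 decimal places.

kr 7.60 per share

PV(dividends) I = 9.18·e^(−0.0228·3/12) + 9.61·e^(−0.0228·5/12) = 18.6470
Fair forward F* = (S − I)·e^(rT) = (345.17 − 18.6470)·e^0.015200 = 326.5230 × 1.015316 = 331.5240
Market kr 339.12 > fair 331.5240: forward overpriced → cash-and-carry (borrow at r, buy the stock and collect the dividends, short the forward).
Profit at T = |F_mkt − F*| = |339.12 − 331.5240| = kr 7.60 per share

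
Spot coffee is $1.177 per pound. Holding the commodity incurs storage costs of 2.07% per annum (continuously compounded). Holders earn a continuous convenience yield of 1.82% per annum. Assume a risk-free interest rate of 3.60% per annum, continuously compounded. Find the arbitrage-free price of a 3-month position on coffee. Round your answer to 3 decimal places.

$1.188 per pound

Net carry = r + u − y = 0.0360 + 0.0207 − 0.0182 = 0.0385
F = S·e^((r+u−y)T) = 1.177 · e^(0.0385 × 3/12) = 1.177 · e^0.009625
= 1.177 × 1.009671 = $1.188 per pound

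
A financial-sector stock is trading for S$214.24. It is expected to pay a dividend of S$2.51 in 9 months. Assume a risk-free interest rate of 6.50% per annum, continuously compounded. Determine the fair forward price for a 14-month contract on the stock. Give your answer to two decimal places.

PV(dividends) I = 2.51·e^(−0.0650·9/12)
I = 2.3906
F = (S − I)·e^(rT) = (214.24 − 2.3906) · e^(0.0650·14/12)
= 211.8494 · e^0.075833 = 211.8494 × 1.078782 = S$228.54

S$228.54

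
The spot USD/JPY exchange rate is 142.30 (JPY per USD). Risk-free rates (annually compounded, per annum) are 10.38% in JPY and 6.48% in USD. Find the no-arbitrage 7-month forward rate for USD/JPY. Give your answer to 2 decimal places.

By covered interest parity, F = S · (1+r_JPY)^T / (1+r_USD)^T
= 142.30 × 1.059301 / 1.037305 = 142.30 × 1.021205
F = 145.32 JPY per USD

145.32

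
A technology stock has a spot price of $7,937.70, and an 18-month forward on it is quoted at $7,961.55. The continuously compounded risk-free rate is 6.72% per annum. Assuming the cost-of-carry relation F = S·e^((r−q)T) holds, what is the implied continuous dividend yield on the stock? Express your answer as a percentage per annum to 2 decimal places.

6.52%

From F = S·e^((r−q)T): (r − q) = ln(F/S)/T
ln(7961.55/7937.70) = ln(1.003005) = 0.003000
(r − q) = 0.003000 / (18/12) = 0.002000
q = r − ln(F/S)/T = 0.0672 − 0.002000 = 0.065200
q = 6.52%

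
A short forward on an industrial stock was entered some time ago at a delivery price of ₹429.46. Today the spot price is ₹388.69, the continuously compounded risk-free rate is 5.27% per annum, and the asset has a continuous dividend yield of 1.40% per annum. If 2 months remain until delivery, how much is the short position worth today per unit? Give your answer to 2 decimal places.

Current fair forward for the remaining 2 months: F = S·e^((r − q)·T), (r − q) = 0.0527 − 0.0140 = 0.0387
F = 388.69 · e^(0.0387 × 2/12) = 388.69 × 1.006471 = 391.2052
Value of long forward = (F − K)·e^(−rT) = (391.2052 − 429.46) · e^(−0.0527·2/12)
= -38.2548 × 0.991255 = -37.92
Short position value = −(long value) = ₹37.92

₹37.92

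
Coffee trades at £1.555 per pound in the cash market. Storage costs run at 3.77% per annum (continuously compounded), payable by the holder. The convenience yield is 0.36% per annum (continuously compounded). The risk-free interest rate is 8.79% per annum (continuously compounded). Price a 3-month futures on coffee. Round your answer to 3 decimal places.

£1.603 per pound

Net carry = r + u − y = 0.0879 + 0.0377 − 0.0036 = 0.1220
F = S·e^((r+u−y)T) = 1.555 · e^(0.1220 × 3/12) = 1.555 · e^0.030500
= 1.555 × 1.030970 = £1.603 per pound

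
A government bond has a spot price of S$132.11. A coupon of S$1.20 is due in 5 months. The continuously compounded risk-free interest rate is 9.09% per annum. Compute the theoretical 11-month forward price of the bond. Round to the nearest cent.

S$142.33

PV(coupons) I = 1.20·e^(−0.0909·5/12)
I = 1.1554
F = (S − I)·e^(rT) = (132.11 − 1.1554) · e^(0.0909·11/12)
= 130.9546 · e^0.083325 = 130.9546 × 1.086895 = S$142.33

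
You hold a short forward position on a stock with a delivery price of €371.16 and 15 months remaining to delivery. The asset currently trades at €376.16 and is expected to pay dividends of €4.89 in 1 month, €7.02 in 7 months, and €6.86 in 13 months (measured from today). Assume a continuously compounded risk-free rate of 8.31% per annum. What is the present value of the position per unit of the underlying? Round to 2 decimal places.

-€23.81

PV(remaining dividends) I = 4.89·e^(−0.0831·1/12) + 7.02·e^(−0.0831·7/12) + 6.86·e^(−0.0831·13/12) = 17.8135
Current forward F = (S − I)·e^(rT) = (376.16 − 17.8135)·e^(0.0831·15/12) = 358.3465 × 1.109462 = 397.5718
Value (long) = (F − K)·e^(−rT) = (397.5718 − 371.16) × 0.901338 = 23.8060
Short position value = −(long value) = -€23.81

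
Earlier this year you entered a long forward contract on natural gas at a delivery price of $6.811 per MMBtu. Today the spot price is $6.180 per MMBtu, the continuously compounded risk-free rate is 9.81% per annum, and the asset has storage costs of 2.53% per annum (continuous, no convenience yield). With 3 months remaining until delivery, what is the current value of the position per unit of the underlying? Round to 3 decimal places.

Current fair forward for the remaining 3 months: F = S·e^((r + u)·T), (r + u) = 0.0981 + 0.0253 = 0.1234
F = 6.180 · e^(0.1234 × 3/12) = 6.180 × 1.031331 = 6.3736
Value of long forward = (F − K)·e^(−rT) = (6.3736 − 6.811) · e^(−0.0981·3/12)
= -0.4374 × 0.975773 = -0.427

-$0.427 per MMBtu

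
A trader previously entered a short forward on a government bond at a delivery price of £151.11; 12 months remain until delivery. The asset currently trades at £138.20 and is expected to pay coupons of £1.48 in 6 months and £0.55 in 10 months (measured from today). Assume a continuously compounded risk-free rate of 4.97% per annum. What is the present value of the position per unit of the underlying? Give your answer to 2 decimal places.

PV(remaining coupons) I = 1.48·e^(−0.0497·6/12) + 0.55·e^(−0.0497·10/12) = 1.9714
Current forward F = (S − I)·e^(rT) = (138.20 − 1.9714)·e^(0.0497·12/12) = 136.2286 × 1.050956 = 143.1703
Value (long) = (F − K)·e^(−rT) = (143.1703 − 151.11) × 0.951515 = -7.5547
Short position value = −(long value) = £7.55

£7.55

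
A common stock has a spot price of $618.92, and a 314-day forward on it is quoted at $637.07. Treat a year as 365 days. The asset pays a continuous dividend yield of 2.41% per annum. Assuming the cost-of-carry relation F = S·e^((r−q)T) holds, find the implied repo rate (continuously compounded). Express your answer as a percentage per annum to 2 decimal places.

From F = S·e^((r−q)T): (r − q) = ln(F/S)/T
ln(637.07/618.92) = ln(1.029325) = 0.028903
(r − q) = 0.028903 / (314/365) = 0.033597
r = ln(F/S)/T + q = 0.033597 + 0.0241 = 0.057697
r = 5.77%

5.77%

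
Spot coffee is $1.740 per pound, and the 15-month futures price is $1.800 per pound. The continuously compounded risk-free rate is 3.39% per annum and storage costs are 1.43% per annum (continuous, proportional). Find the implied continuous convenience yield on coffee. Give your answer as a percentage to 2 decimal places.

2.11%

F = S·e^((r+u−y)T) ⇒ (r+u−y) = ln(F/S)/T
ln(1.800/1.740) = 0.033902; /T ⇒ 0.027122
y = r + u − ln(F/S)/T = 0.0339 + 0.0143 − 0.027122 = 0.021078
y = 2.11%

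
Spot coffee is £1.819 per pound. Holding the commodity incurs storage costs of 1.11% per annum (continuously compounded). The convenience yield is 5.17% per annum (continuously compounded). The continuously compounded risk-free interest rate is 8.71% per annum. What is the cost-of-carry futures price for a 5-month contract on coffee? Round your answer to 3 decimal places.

£1.855 per pound

Net carry = r + u − y = 0.0871 + 0.0111 − 0.0517 = 0.0465
F = S·e^((r+u−y)T) = 1.819 · e^(0.0465 × 5/12) = 1.819 · e^0.019375
= 1.819 × 1.019564 = £1.855 per pound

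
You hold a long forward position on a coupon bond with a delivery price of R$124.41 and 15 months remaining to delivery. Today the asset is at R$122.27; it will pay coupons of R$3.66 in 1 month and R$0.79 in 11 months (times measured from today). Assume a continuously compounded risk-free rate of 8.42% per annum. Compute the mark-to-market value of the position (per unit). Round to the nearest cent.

R$5.92

PV(remaining coupons) I = 3.66·e^(−0.0842·1/12) + 0.79·e^(−0.0842·11/12) = 4.3657
Current forward F = (S − I)·e^(rT) = (122.27 − 4.3657)·e^(0.0842·15/12) = 117.9043 × 1.110988 = 130.9903
Value (long) = (F − K)·e^(−rT) = (130.9903 − 124.41) × 0.900099 = 5.9229
Value = R$5.92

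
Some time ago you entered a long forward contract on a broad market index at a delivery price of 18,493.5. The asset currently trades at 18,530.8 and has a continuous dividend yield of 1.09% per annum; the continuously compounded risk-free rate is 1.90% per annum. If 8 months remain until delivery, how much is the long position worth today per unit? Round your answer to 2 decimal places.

Current fair forward for the remaining 8 months: F = S·e^((r − q)·T), (r − q) = 0.0190 − 0.0109 = 0.0081
F = 18530.8 · e^(0.0081 × 8/12) = 18530.8 × 1.00541461 = 18631.1371
Value of long forward = (F − K)·e^(−rT) = (18631.1371 − 18493.5) · e^(−0.0190·8/12)
= 137.6371 × 0.98741322 = 135.90

135.90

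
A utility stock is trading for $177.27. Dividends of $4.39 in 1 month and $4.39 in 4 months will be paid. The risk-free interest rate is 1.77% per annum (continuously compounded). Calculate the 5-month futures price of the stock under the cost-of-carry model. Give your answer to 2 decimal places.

PV(dividends) I = 4.39·e^(−0.0177·1/12) + 4.39·e^(−0.0177·4/12)
I = 4.3835 + 4.3642 = 8.7477
F = (S − I)·e^(rT) = (177.27 − 8.7477) · e^(0.0177·5/12)
= 168.5223 · e^0.007375 = 168.5223 × 1.007402 = $169.77

$169.77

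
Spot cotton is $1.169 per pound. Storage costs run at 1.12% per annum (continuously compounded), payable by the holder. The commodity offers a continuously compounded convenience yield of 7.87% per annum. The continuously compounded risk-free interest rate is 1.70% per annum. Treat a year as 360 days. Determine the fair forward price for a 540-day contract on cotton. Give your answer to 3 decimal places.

Net carry = r + u − y = 0.0170 + 0.0112 − 0.0787 = -0.0505
F = S·e^((r+u−y)T) = 1.169 · e^(-0.0505 × 540/360) = 1.169 · e^-0.075750
= 1.169 × 0.927048 = $1.084 per pound

$1.084 per pound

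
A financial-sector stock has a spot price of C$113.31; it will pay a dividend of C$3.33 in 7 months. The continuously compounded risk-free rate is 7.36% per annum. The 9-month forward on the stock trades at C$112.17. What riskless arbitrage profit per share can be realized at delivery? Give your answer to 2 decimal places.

C$4.20 per share

PV(dividends) I = 3.33·e^(−0.0736·7/12) = 3.1901
Fair forward F* = (S − I)·e^(rT) = (113.31 − 3.1901)·e^0.055200 = 110.1199 × 1.056752 = 116.3694
Market C$112.17 < fair 116.3694: forward underpriced → reverse cash-and-carry (short the stock, invest proceeds at r, pay the dividends, go long the forward).
Profit at T = |F_mkt − F*| = |112.17 − 116.3694| = C$4.20 per share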